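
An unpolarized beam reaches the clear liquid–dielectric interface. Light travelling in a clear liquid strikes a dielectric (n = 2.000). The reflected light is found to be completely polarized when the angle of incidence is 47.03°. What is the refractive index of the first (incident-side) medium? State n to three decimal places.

n ≈ 1.863

At the polarizing angle, tan θ_B = n₂/n₁ with n₁ on the incident side (a clear liquid) and n₂ on the transmitted side (a dielectric).
n₁ = n₂ / tan θ_B = 2.000 / tan 47.03° = 1.863.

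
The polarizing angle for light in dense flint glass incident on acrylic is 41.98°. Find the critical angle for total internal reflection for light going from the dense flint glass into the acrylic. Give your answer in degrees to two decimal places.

θ_c ≈ 64.13°

n₂/n₁ = tan 41.98° = 0.8998; the critical angle satisfies sin θ_c = n₂/n₁.
θ_c = arcsin(0.8998) = 64.13°.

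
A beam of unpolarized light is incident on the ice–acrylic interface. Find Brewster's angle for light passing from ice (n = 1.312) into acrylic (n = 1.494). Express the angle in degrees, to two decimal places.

θ_B ≈ 48.71°

The reflected p-component vanishes when tan θ_B = n₂/n₁.
Brewster's condition: tan θ_B = n₂/n₁ = 1.494/1.312 = 1.1387.
So θ_B = arctan 1.1387 = 48.71°.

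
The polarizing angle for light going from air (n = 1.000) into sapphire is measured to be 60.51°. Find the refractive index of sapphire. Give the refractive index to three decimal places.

Full polarization of the reflected beam means tan θ_B = n₂/n₁, where n₁ is the incident medium (air).
n₂ = n₁ tan θ_B = 1.000 × tan 60.51° = 1.768.

n ≈ 1.768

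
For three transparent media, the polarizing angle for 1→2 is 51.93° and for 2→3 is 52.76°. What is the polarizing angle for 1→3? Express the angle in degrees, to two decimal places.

n₂/n₁ = tan 51.93° = 1.2767 and n₃/n₂ = tan 52.76° = 1.3155.
n₃/n₁ = 1.6796. Then tan θ_B(1→3) = n₃/n₁, so θ_B(1→3) = arctan(1.6796) = 59.23°.

θ_B ≈ 59.23°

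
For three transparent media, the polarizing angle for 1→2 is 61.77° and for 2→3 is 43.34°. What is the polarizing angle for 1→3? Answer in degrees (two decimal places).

Each Brewster angle gives a ratio: n₂/n₁ = tan 61.77° = 1.8626, n₃/n₂ = tan 43.34° = 0.9437.
So n₃/n₁ = (n₂/n₁)(n₃/n₂) = 1.8626 × 0.9437 = 1.7577.
θ_B(1→3) = arctan(1.7577) = 60.36°.

θ_B ≈ 60.36°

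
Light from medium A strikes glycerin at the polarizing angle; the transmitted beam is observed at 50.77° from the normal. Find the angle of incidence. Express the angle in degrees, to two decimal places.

θ_B ≈ 39.23°

Brewster's condition makes the reflected and refracted beams perpendicular: θ_B + θ_t = 90°.
θ_B = 90° − 50.77° = 39.23°.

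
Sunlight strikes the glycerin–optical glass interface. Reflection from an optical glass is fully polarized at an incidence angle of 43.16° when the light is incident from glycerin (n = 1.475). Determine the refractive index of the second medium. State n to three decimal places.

Brewster's law: tan θ_B = n₂/n₁ (light incident in glycerin, refracted into an optical glass).
n₂ = n₁ tan θ_B = 1.475 × tan 43.16° = 1.383.

n ≈ 1.383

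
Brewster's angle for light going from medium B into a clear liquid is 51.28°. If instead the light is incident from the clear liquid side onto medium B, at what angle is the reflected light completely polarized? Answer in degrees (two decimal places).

tan θ_B' = n₁/n₂ = 1/tan θ_B, so θ_B' = 90° − θ_B.
θ_B' = 90° − 51.28° = 38.72°.

θ_B' ≈ 38.72°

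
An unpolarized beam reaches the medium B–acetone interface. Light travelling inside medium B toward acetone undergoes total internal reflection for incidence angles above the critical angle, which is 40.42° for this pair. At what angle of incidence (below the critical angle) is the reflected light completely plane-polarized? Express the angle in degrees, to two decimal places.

θ_B ≈ 32.96°

n₂/n₁ = sin θ_c = sin 40.42° = 0.6484.
tan θ_B equals the same ratio, so θ_B = arctan(0.6484) = 32.96°.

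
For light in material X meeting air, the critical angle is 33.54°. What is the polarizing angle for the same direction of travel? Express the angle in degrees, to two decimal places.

θ_B ≈ 28.92°

At the critical angle sin θ_c = n₂/n₁, giving n₂/n₁ = sin 33.54° = 0.5525.
Then tan θ_B = n₂/n₁ = 0.5525, so θ_B = arctan 0.5525 = 28.92°.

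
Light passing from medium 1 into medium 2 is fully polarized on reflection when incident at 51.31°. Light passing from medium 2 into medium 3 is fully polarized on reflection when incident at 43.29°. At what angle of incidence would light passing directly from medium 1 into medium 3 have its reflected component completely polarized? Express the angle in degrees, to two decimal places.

θ_B ≈ 49.63°

Each Brewster angle gives a ratio: n₂/n₁ = tan 51.31° = 1.2487, n₃/n₂ = tan 43.29° = 0.9420.
Multiplying, n₃/n₁ = 1.2487 × 0.9420 = 1.1763, and θ_B(1→3) = arctan 1.1763 = 49.63°.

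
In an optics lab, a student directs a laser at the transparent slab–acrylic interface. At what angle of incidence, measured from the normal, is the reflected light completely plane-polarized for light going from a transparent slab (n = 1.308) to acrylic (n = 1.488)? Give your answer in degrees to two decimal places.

θ_B ≈ 48.68°

Brewster's condition: tan θ_B = n₂/n₁ = 1.488/1.308 = 1.1376.
θ_B = arctan(1.1376) = 48.68°.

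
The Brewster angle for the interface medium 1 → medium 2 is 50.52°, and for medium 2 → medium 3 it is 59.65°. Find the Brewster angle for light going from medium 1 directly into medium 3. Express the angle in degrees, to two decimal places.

θ_B ≈ 64.25°

n₂/n₁ = tan 50.52° = 1.2140 and n₃/n₂ = tan 59.65° = 1.7079.
Multiplying, n₃/n₁ = 1.2140 × 1.7079 = 2.0733, and θ_B(1→3) = arctan 2.0733 = 64.25°.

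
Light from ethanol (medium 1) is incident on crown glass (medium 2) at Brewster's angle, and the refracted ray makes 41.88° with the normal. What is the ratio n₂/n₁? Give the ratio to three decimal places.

At Brewster incidence θ_B = 90° − θ_t = 90° − 41.88° = 48.12°.
Then n₂/n₁ = tan θ_B = tan 48.12° = 1.115.

n₂/n₁ ≈ 1.115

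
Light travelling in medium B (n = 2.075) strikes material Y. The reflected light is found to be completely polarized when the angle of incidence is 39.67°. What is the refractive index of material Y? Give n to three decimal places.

n ≈ 1.721

Brewster's law: tan θ_B = n₂/n₁ (light incident in medium B, refracted into material Y).
n₂ = n₁ tan θ_B = 2.075 × tan 39.67° = 1.721.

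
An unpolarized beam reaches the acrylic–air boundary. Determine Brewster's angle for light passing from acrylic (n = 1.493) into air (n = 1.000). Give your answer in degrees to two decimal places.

θ_B ≈ 33.81°

Brewster's condition: tan θ_B = n₂/n₁ = 1.000/1.493 = 0.6698.
So θ_B = arctan 0.6698 = 33.81°.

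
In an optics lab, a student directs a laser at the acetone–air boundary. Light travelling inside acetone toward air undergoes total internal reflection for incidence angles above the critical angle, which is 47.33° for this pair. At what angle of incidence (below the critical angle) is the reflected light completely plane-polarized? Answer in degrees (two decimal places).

At the critical angle sin θ_c = n₂/n₁, giving n₂/n₁ = sin 47.33° = 0.7353.
Then tan θ_B = n₂/n₁ = 0.7353, so θ_B = arctan 0.7353 = 36.33°.

θ_B ≈ 36.33°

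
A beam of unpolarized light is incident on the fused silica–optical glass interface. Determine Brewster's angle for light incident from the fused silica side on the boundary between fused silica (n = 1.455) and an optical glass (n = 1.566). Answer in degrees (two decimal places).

At Brewster's angle the reflected and refracted rays are perpendicular, which with Snell's law gives tan θ_B = n₂/n₁.
Brewster's condition: tan θ_B = n₂/n₁ = 1.566/1.455 = 1.0763.
So θ_B = arctan 1.0763 = 47.10°.

θ_B ≈ 47.10°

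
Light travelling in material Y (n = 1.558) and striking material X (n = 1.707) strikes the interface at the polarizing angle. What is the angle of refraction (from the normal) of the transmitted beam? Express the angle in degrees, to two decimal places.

θ_t ≈ 42.39°

First find Brewster's angle: tan θ_B = 1.707/1.558 = 1.0956, giving θ_B = 47.61°.
The refracted ray is perpendicular to the reflected ray, so θ_t = 90° − θ_B = 42.39°.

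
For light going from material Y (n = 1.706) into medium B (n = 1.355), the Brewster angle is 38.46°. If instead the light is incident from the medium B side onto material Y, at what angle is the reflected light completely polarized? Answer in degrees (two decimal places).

θ_B' ≈ 51.54°

tan θ_B' = n₁/n₂ = 1/tan θ_B, so θ_B' = 90° − θ_B.
θ_B' = 90° − 38.46° = 51.54°.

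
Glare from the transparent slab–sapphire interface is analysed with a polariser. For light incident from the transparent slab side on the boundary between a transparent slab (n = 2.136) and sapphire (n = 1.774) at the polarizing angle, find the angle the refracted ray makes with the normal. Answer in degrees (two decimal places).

θ_B = arctan(n₂/n₁) = arctan(1.774/2.136) = 39.71°.
At Brewster's angle the reflected and refracted rays are perpendicular, so θ_t = 90° − θ_B = 90° − 39.71° = 50.29°.

θ_t ≈ 50.29°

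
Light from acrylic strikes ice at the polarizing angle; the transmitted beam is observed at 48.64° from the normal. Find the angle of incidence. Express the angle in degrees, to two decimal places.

At Brewster's angle the reflected and refracted rays are perpendicular, so θ_B + θ_t = 90°.
So θ_B = 90° − θ_t = 90° − 48.64° = 41.36°.

θ_B ≈ 41.36°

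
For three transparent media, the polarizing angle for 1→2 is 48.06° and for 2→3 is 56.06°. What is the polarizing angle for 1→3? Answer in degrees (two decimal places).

Each Brewster angle gives a ratio: n₂/n₁ = tan 48.06° = 1.1130, n₃/n₂ = tan 56.06° = 1.4859.
So n₃/n₁ = (n₂/n₁)(n₃/n₂) = 1.1130 × 1.4859 = 1.6538.
θ_B(1→3) = arctan(1.6538) = 58.84°.

θ_B ≈ 58.84°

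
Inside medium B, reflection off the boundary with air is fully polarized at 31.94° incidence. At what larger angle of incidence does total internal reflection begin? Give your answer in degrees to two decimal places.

tan θ_B = n₂/n₁ = tan 31.94° = 0.6234.
Total internal reflection: sin θ_c = n₂/n₁ = 0.6234.
θ_c = arcsin(0.6234) = 38.57°.

θ_c ≈ 38.57°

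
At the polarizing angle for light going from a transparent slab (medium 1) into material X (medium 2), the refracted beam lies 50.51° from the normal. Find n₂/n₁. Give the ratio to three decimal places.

n₂/n₁ ≈ 0.824

At Brewster incidence θ_B = 90° − θ_t = 90° − 50.51° = 39.49°.
tan θ_B = n₂/n₁, so n₂/n₁ = tan 39.49° = 0.824.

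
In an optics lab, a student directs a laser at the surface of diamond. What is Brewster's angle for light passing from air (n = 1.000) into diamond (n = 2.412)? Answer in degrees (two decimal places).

tan θ_B = n₂/n₁ = 2.412/1.000 = 2.4120. Taking the arctangent, θ_B = 67.48°.

θ_B ≈ 67.48°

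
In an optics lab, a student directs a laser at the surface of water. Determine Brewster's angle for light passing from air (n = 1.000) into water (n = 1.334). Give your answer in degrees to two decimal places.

The reflected p-component vanishes when tan θ_B = n₂/n₁.
Brewster's condition: tan θ_B = n₂/n₁ = 1.334/1.000 = 1.3340. Taking the arctangent, θ_B = 53.14°.

θ_B ≈ 53.14°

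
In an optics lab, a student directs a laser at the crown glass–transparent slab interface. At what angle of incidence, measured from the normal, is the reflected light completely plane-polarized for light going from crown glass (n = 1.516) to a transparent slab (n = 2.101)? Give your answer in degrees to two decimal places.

The reflected p-component vanishes when tan θ_B = n₂/n₁.
Brewster's condition: tan θ_B = n₂/n₁ = 2.101/1.516 = 1.3859.
θ_B = arctan(1.3859) = 54.19°.

θ_B ≈ 54.19°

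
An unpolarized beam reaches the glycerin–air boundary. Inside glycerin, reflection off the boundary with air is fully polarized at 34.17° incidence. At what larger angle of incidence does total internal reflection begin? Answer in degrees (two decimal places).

θ_c ≈ 42.75°

n₂/n₁ = tan 34.17° = 0.6788; the critical angle satisfies sin θ_c = n₂/n₁.
θ_c = arcsin(0.6788) = 42.75°.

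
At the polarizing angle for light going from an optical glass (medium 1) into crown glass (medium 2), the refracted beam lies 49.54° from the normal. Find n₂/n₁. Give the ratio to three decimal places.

n₂/n₁ ≈ 0.853

θ_B + θ_t = 90°, so θ_B = 90° − 49.54° = 40.46°.
tan θ_B = n₂/n₁, so n₂/n₁ = tan 40.46° = 0.853.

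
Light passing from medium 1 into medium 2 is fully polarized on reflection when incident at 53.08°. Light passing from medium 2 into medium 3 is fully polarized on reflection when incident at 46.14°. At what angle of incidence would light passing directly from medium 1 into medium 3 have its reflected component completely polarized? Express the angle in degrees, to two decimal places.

n₂/n₁ = tan 53.08° = 1.3309 and n₃/n₂ = tan 46.14° = 1.0406.
n₃/n₁ = 1.3850. Then tan θ_B(1→3) = n₃/n₁, so θ_B(1→3) = arctan(1.3850) = 54.17°.

θ_B ≈ 54.17°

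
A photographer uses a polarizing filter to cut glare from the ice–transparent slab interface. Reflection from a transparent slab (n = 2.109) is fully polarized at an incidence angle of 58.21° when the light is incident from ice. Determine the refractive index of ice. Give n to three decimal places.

At the Brewster angle, tan θ_B = n₂/n₁ with n₁ on the incident side (ice) and n₂ on the transmitted side (a transparent slab).
n₁ = n₂ / tan θ_B = 2.109 / tan 58.21° = 1.307.

n ≈ 1.307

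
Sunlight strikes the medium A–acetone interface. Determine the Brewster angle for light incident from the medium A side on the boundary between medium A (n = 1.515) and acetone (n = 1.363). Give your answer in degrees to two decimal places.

θ_B ≈ 41.98°

Brewster's condition: tan θ_B = n₂/n₁ = 1.363/1.515 = 0.8997. Taking the arctangent, θ_B = 41.98°.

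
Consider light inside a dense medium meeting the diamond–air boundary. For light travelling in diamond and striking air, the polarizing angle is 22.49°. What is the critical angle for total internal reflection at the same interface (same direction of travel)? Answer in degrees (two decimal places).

θ_c ≈ 24.46°

From Brewster, n₂/n₁ = tan θ_B = tan 22.49° = 0.4140.
Then sin θ_c = n₂/n₁ = 0.4140, so θ_c = arcsin 0.4140 = 24.46°.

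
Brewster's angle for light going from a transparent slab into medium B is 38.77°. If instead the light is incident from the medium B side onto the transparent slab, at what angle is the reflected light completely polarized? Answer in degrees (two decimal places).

tan θ_B' = n₁/n₂ = 1/tan θ_B, so θ_B' = 90° − θ_B.
θ_B' = 90° − 38.77° = 51.23°.

θ_B' ≈ 51.23°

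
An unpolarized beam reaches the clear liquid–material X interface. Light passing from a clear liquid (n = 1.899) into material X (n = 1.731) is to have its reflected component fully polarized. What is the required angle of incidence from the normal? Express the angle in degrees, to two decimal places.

θ_B ≈ 42.35°

Here n₂/n₁ = 1.731/1.899 = 0.9115, and Brewster's law gives tan θ_B = n₂/n₁.
θ_B = arctan(0.9115) = 42.35°.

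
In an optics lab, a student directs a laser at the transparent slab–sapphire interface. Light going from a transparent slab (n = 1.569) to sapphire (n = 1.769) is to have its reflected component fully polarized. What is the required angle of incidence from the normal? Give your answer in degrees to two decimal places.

tan θ_B = n₂/n₁ = 1.769/1.569 = 1.1275. Taking the arctangent, θ_B = 48.43°.

θ_B ≈ 48.43°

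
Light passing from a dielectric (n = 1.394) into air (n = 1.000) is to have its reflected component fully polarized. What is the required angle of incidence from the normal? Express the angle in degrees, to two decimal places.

tan θ_B = n₂/n₁ = 1.000/1.394 = 0.7174.
θ_B = arctan(0.7174) = 35.65°.

θ_B ≈ 35.65°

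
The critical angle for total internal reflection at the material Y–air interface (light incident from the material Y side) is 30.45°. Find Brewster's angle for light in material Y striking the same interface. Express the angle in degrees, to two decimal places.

θ_B ≈ 26.88°

sin θ_c = n₂/n₁, so n₂/n₁ = sin 30.45° = 0.5068.
Brewster: tan θ_B = n₂/n₁ = 0.5068.
θ_B = arctan(0.5068) = 26.88°.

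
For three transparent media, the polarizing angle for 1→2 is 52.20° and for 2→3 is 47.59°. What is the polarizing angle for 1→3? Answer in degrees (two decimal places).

tan θ_B(1→2) = n₂/n₁ = tan 52.20° = 1.2892.
tan θ_B(2→3) = n₃/n₂ = tan 47.59° = 1.0948.
So n₃/n₁ = (n₂/n₁)(n₃/n₂) = 1.2892 × 1.0948 = 1.4114.
θ_B(1→3) = arctan(1.4114) = 54.68°.

θ_B ≈ 54.68°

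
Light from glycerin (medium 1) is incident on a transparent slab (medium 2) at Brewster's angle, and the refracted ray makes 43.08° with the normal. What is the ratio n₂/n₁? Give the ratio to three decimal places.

n₂/n₁ ≈ 1.069

At Brewster incidence θ_B = 90° − θ_t = 90° − 43.08° = 46.92°.
Then n₂/n₁ = tan θ_B = tan 46.92° = 1.069.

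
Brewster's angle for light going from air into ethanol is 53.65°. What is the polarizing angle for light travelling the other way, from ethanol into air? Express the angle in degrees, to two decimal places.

The two Brewster angles are complementary: θ_B' = 90° − θ_B = 90° − 53.65° = 36.35°.

θ_B' ≈ 36.35°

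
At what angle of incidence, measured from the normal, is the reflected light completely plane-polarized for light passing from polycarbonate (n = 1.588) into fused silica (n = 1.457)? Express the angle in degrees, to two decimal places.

θ_B ≈ 42.54°

The reflected p-component vanishes when tan θ_B = n₂/n₁.
Here n₂/n₁ = 1.457/1.588 = 0.9175, and Brewster's law gives tan θ_B = n₂/n₁.
So θ_B = arctan 0.9175 = 42.54°.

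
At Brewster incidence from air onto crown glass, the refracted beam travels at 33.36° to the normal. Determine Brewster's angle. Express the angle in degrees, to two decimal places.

Brewster's condition makes the reflected and refracted beams perpendicular: θ_B + θ_t = 90°.
θ_B = 90° − 33.36° = 56.64°.

θ_B ≈ 56.64°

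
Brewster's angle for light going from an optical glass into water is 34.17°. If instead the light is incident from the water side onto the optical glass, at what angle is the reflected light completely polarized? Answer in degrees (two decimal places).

θ_B' ≈ 55.83°

tan θ_B' = n₁/n₂ = 1/tan θ_B, so θ_B' = 90° − θ_B.
θ_B' = 90° − 34.17° = 55.83°.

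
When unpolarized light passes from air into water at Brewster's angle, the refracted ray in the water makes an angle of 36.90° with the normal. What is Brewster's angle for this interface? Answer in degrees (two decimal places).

Since the reflected and refracted rays are at right angles at the polarizing angle, θ_B + θ_t = 90°.
θ_B = 90° − 36.90° = 53.10°.

θ_B ≈ 53.10°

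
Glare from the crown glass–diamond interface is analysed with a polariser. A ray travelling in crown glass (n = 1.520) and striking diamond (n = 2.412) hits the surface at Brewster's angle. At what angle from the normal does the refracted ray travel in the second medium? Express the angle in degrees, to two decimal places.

θ_B = arctan(n₂/n₁) = arctan(2.412/1.520) = 57.78°.
The refracted ray is perpendicular to the reflected ray, so θ_t = 90° − θ_B = 32.22°.

θ_t ≈ 32.22°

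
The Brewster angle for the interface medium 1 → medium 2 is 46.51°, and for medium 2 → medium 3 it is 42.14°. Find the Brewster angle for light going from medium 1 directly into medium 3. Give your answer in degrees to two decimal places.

θ_B ≈ 43.65°

n₂/n₁ = tan 46.51° = 1.0541 and n₃/n₂ = tan 42.14° = 0.9048.
Multiplying, n₃/n₁ = 1.0541 × 0.9048 = 0.9538, and θ_B(1→3) = arctan 0.9538 = 43.65°.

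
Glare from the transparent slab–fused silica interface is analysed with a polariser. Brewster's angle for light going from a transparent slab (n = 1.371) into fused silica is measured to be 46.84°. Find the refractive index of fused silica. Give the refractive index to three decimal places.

Full polarization of the reflected beam means tan θ_B = n₂/n₁, where n₁ is the incident medium (a transparent slab).
n₂ = n₁ tan θ_B = 1.371 × tan 46.84° = 1.462.

n ≈ 1.462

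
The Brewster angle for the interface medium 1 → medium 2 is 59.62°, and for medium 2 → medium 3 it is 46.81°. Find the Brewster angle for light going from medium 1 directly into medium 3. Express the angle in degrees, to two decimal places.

θ_B ≈ 61.18°

tan θ_B(1→2) = n₂/n₁ = tan 59.62° = 1.7058.
tan θ_B(2→3) = n₃/n₂ = tan 46.81° = 1.0653.
So n₃/n₁ = (n₂/n₁)(n₃/n₂) = 1.7058 × 1.0653 = 1.8172.
θ_B(1→3) = arctan(1.8172) = 61.18°.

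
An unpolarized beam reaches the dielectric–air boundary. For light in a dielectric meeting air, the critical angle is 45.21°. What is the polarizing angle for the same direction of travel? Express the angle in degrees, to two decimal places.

sin θ_c = n₂/n₁, so n₂/n₁ = sin 45.21° = 0.7097.
Brewster: tan θ_B = n₂/n₁ = 0.7097.
θ_B = arctan(0.7097) = 35.36°.

θ_B ≈ 35.36°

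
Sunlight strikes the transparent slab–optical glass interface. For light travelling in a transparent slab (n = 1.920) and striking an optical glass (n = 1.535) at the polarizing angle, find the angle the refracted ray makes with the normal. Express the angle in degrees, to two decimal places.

First find Brewster's angle: tan θ_B = 1.535/1.920 = 0.7995, giving θ_B = 38.64°.
The refracted ray is perpendicular to the reflected ray, so θ_t = 90° − θ_B = 51.36°.

θ_t ≈ 51.36°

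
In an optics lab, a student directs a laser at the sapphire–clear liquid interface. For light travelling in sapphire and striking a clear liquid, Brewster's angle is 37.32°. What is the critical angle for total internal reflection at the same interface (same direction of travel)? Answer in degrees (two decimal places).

tan θ_B = n₂/n₁ = tan 37.32° = 0.7623.
Total internal reflection: sin θ_c = n₂/n₁ = 0.7623.
θ_c = arcsin(0.7623) = 49.67°.

θ_c ≈ 49.67°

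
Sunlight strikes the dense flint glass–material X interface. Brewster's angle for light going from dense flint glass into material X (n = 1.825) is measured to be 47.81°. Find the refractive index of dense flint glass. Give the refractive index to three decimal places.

n ≈ 1.654

Brewster's law: tan θ_B = n₂/n₁ (light incident in dense flint glass, refracted into material X).
n₁ = n₂ / tan θ_B = 1.825 / tan 47.81° = 1.654.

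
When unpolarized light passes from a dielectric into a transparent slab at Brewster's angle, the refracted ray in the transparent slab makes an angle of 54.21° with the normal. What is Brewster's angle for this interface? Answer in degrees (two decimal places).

Since the reflected and refracted rays are at right angles at the polarizing angle, θ_B + θ_t = 90°.
θ_B = 90° − 54.21° = 35.79°.

θ_B ≈ 35.79°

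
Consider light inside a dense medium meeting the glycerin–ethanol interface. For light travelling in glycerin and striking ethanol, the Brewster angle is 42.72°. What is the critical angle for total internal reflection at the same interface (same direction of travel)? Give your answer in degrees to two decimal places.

n₂/n₁ = tan 42.72° = 0.9234; the critical angle satisfies sin θ_c = n₂/n₁.
θ_c = arcsin(0.9234) = 67.43°.

θ_c ≈ 67.43°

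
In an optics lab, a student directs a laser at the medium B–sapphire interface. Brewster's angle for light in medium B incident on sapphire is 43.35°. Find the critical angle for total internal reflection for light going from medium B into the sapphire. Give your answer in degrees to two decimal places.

tan θ_B = n₂/n₁ = tan 43.35° = 0.9440.
Total internal reflection: sin θ_c = n₂/n₁ = 0.9440.
θ_c = arcsin(0.9440) = 70.73°.

θ_c ≈ 70.73°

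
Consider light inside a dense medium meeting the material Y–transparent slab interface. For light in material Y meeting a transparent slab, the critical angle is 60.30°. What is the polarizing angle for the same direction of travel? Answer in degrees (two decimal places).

θ_B ≈ 40.98°

sin θ_c = n₂/n₁, so n₂/n₁ = sin 60.30° = 0.8686.
Brewster: tan θ_B = n₂/n₁ = 0.8686.
θ_B = arctan(0.8686) = 40.98°.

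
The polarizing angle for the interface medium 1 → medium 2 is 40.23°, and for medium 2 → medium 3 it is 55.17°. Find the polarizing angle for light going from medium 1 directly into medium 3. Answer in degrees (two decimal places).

tan θ_B(1→2) = n₂/n₁ = tan 40.23° = 0.8460.
tan θ_B(2→3) = n₃/n₂ = tan 55.17° = 1.4372.
Multiplying, n₃/n₁ = 0.8460 × 1.4372 = 1.2158, and θ_B(1→3) = arctan 1.2158 = 50.56°.

θ_B ≈ 50.56°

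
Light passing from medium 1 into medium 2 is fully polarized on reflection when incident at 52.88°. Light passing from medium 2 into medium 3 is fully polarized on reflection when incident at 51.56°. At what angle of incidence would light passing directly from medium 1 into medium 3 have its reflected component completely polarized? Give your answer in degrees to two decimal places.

θ_B ≈ 59.01°

tan θ_B(1→2) = n₂/n₁ = tan 52.88° = 1.3213.
tan θ_B(2→3) = n₃/n₂ = tan 51.56° = 1.2599.
Multiplying, n₃/n₁ = 1.3213 × 1.2599 = 1.6646, and θ_B(1→3) = arctan 1.6646 = 59.01°.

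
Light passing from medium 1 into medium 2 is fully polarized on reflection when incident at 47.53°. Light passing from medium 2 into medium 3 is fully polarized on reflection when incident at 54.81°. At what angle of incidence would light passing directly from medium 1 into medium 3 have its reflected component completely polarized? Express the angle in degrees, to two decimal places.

Each Brewster angle gives a ratio: n₂/n₁ = tan 47.53° = 1.0925, n₃/n₂ = tan 54.81° = 1.4181.
n₃/n₁ = 1.5492. Then tan θ_B(1→3) = n₃/n₁, so θ_B(1→3) = arctan(1.5492) = 57.16°.

θ_B ≈ 57.16°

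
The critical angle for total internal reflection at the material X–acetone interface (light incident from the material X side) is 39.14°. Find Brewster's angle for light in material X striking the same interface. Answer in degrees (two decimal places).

θ_B ≈ 32.26°

n₂/n₁ = sin θ_c = sin 39.14° = 0.6312.
tan θ_B equals the same ratio, so θ_B = arctan(0.6312) = 32.26°.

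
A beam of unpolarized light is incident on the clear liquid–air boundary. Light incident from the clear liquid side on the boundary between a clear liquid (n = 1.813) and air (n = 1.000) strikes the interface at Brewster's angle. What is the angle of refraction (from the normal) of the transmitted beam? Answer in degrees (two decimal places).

θ_t ≈ 61.12°

First find Brewster's angle: tan θ_B = 1.000/1.813 = 0.5516, giving θ_B = 28.88°.
At Brewster's angle the reflected and refracted rays are perpendicular, so θ_t = 90° − θ_B = 90° − 28.88° = 61.12°.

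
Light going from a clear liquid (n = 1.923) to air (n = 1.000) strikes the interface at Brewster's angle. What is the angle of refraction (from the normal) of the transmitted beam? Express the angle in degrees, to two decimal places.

tan θ_B = n₂/n₁ = 1.000/1.923 = 0.5200, so θ_B = 27.48°.
The refracted ray is perpendicular to the reflected ray, so θ_t = 90° − θ_B = 62.52°.

θ_t ≈ 62.52°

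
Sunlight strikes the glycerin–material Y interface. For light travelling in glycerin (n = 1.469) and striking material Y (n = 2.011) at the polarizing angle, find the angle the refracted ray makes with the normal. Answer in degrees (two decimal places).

θ_t ≈ 36.15°

θ_B = arctan(n₂/n₁) = arctan(2.011/1.469) = 53.85°.
Since θ_B + θ_t = 90° at Brewster incidence, θ_t = 90° − 53.85° = 36.15°.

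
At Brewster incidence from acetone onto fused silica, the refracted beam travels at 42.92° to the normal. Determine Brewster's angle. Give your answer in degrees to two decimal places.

θ_B ≈ 47.08°

Brewster's condition makes the reflected and refracted beams perpendicular: θ_B + θ_t = 90°.
θ_B = 90° − 42.92° = 47.08°.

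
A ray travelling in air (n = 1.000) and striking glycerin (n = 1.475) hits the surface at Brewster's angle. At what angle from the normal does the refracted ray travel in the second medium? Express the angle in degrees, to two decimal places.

First find Brewster's angle: tan θ_B = 1.475/1.000 = 1.4750, giving θ_B = 55.86°.
At Brewster's angle the reflected and refracted rays are perpendicular, so θ_t = 90° − θ_B = 90° − 55.86° = 34.14°.

θ_t ≈ 34.14°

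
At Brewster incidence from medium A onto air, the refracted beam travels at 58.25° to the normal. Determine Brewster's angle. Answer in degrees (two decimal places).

θ_B ≈ 31.75°

At Brewster's angle the reflected and refracted rays are perpendicular, so θ_B + θ_t = 90°.
θ_B = 90° − 58.25° = 31.75°.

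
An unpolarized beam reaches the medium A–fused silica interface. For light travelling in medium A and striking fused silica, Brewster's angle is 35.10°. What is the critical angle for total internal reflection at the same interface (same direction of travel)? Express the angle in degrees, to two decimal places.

θ_c ≈ 44.65°

tan θ_B = n₂/n₁ = tan 35.10° = 0.7028.
Total internal reflection: sin θ_c = n₂/n₁ = 0.7028.
θ_c = arcsin(0.7028) = 44.65°.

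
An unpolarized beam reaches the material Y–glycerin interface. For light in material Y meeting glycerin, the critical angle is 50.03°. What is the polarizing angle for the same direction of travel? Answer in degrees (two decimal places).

θ_B ≈ 37.47°

sin θ_c = n₂/n₁, so n₂/n₁ = sin 50.03° = 0.7664.
Brewster: tan θ_B = n₂/n₁ = 0.7664.
θ_B = arctan(0.7664) = 37.47°.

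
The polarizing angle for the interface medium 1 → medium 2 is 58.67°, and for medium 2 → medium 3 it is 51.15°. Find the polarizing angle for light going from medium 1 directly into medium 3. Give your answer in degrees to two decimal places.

θ_B ≈ 63.88°

n₂/n₁ = tan 58.67° = 1.6428 and n₃/n₂ = tan 51.15° = 1.2415.
n₃/n₁ = 2.0395. Then tan θ_B(1→3) = n₃/n₁, so θ_B(1→3) = arctan(2.0395) = 63.88°.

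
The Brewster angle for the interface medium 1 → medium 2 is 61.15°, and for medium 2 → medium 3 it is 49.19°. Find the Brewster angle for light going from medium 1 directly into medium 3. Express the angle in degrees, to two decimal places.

tan θ_B(1→2) = n₂/n₁ = tan 61.15° = 1.8152.
tan θ_B(2→3) = n₃/n₂ = tan 49.19° = 1.1581.
So n₃/n₁ = (n₂/n₁)(n₃/n₂) = 1.8152 × 1.1581 = 2.1022.
θ_B(1→3) = arctan(2.1022) = 64.56°.

θ_B ≈ 64.56°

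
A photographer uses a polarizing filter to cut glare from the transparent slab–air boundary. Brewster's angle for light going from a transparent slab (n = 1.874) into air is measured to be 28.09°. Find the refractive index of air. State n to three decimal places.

Full polarization of the reflected beam means tan θ_B = n₂/n₁, where n₁ is the incident medium (a transparent slab).
n₂ = n₁ tan θ_B = 1.874 × tan 28.09° = 1.000.

n ≈ 1.000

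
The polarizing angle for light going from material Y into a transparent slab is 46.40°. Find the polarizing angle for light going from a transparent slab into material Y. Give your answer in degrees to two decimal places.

tan θ_B' = n₁/n₂ = 1/tan θ_B, so θ_B' = 90° − θ_B.
θ_B' = 90° − 46.40° = 43.60°.

θ_B' ≈ 43.60°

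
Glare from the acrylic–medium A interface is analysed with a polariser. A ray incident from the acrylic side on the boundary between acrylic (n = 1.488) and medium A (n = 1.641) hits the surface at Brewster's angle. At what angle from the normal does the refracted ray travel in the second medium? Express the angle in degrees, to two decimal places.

θ_t ≈ 42.20°

tan θ_B = n₂/n₁ = 1.641/1.488 = 1.1028, so θ_B = 47.80°.
The refracted ray is perpendicular to the reflected ray, so θ_t = 90° − θ_B = 42.20°.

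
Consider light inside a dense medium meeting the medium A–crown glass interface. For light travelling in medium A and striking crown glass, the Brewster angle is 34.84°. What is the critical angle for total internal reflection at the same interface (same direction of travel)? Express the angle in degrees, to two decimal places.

θ_c ≈ 44.11°

n₂/n₁ = tan 34.84° = 0.6961; the critical angle satisfies sin θ_c = n₂/n₁.
θ_c = arcsin(0.6961) = 44.11°.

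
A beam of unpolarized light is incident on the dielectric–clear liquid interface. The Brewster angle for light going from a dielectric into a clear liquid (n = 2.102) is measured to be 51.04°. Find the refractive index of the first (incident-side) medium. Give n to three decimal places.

n ≈ 1.700

Full polarization of the reflected beam means tan θ_B = n₂/n₁, where n₁ is the incident medium (a dielectric).
n₁ = n₂ / tan θ_B = 2.102 / tan 51.04° = 1.700.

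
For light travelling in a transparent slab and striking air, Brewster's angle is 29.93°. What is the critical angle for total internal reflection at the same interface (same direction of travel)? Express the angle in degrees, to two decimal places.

θ_c ≈ 35.15°

tan θ_B = n₂/n₁ = tan 29.93° = 0.5757.
Total internal reflection: sin θ_c = n₂/n₁ = 0.5757.
θ_c = arcsin(0.5757) = 35.15°.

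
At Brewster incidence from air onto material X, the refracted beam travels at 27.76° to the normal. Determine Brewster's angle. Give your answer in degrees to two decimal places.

Since the reflected and refracted rays are at right angles at the polarizing angle, θ_B + θ_t = 90°.
θ_B = 90° − 27.76° = 62.24°.

θ_B ≈ 62.24°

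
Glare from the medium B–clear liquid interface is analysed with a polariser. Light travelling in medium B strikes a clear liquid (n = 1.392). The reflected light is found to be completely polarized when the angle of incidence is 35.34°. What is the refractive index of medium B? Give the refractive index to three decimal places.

At the polarizing angle, tan θ_B = n₂/n₁ with n₁ on the incident side (medium B) and n₂ on the transmitted side (a clear liquid).
n₁ = n₂ / tan θ_B = 1.392 / tan 35.34° = 1.963.

n ≈ 1.963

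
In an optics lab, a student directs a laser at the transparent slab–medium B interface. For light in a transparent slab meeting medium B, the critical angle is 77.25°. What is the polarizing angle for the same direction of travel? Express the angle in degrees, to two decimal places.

n₂/n₁ = sin θ_c = sin 77.25° = 0.9753.
tan θ_B equals the same ratio, so θ_B = arctan(0.9753) = 44.28°.

θ_B ≈ 44.28°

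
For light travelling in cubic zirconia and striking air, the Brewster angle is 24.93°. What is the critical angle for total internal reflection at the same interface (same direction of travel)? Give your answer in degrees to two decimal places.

θ_c ≈ 27.70°

n₂/n₁ = tan 24.93° = 0.4648; the critical angle satisfies sin θ_c = n₂/n₁.
θ_c = arcsin(0.4648) = 27.70°.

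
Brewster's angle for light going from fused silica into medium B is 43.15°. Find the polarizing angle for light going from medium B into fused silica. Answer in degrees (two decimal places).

The two Brewster angles are complementary: θ_B' = 90° − θ_B = 90° − 43.15° = 46.85°.

θ_B' ≈ 46.85°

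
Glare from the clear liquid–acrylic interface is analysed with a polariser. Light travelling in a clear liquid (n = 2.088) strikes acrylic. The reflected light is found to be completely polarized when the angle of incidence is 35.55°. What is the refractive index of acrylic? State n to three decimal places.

n ≈ 1.492

Full polarization of the reflected beam means tan θ_B = n₂/n₁, where n₁ is the incident medium (a clear liquid).
n₂ = n₁ tan θ_B = 2.088 × tan 35.55° = 1.492.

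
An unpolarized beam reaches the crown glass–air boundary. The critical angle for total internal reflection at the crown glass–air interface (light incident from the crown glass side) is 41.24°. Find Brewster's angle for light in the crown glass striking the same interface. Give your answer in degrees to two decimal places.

θ_B ≈ 33.39°

sin θ_c = n₂/n₁, so n₂/n₁ = sin 41.24° = 0.6592.
Brewster: tan θ_B = n₂/n₁ = 0.6592.
θ_B = arctan(0.6592) = 33.39°.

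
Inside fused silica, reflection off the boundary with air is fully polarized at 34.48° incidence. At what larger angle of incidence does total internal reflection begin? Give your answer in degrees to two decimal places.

From Brewster, n₂/n₁ = tan θ_B = tan 34.48° = 0.6868.
Then sin θ_c = n₂/n₁ = 0.6868, so θ_c = arcsin 0.6868 = 43.37°.

θ_c ≈ 43.37°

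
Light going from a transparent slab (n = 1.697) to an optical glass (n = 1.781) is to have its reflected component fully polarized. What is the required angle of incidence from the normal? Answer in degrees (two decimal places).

Brewster's condition: tan θ_B = n₂/n₁ = 1.781/1.697 = 1.0495. Taking the arctangent, θ_B = 46.38°.

θ_B ≈ 46.38°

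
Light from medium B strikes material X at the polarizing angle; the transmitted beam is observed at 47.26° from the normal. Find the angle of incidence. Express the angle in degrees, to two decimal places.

Brewster's condition makes the reflected and refracted beams perpendicular: θ_B + θ_t = 90°.
θ_B = 90° − 47.26° = 42.74°.

θ_B ≈ 42.74°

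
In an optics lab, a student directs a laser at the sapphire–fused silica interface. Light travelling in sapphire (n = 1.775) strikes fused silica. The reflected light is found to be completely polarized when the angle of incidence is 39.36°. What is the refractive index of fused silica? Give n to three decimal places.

n ≈ 1.456

At Brewster's angle, tan θ_B = n₂/n₁ with n₁ on the incident side (sapphire) and n₂ on the transmitted side (fused silica).
n₂ = n₁ tan θ_B = 1.775 × tan 39.36° = 1.456.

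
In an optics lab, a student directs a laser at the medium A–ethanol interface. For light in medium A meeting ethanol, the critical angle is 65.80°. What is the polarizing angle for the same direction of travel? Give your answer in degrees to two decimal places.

θ_B ≈ 42.37°

n₂/n₁ = sin θ_c = sin 65.80° = 0.9121.
tan θ_B equals the same ratio, so θ_B = arctan(0.9121) = 42.37°.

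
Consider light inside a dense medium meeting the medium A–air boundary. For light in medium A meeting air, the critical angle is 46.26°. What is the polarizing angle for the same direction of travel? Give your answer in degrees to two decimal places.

sin θ_c = n₂/n₁, so n₂/n₁ = sin 46.26° = 0.7225.
Brewster: tan θ_B = n₂/n₁ = 0.7225.
θ_B = arctan(0.7225) = 35.85°.

θ_B ≈ 35.85°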